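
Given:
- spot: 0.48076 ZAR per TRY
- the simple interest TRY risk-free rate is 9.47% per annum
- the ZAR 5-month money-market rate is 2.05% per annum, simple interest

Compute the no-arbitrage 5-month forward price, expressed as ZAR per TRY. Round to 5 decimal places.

0.46646

T = 5/12 years.
Growth of 1 ZAR over T: 1 + 0.0205×5/12 = 1.0085417.
TRY growth factor: 1 + 0.0947×5/12 = 1.0394583.
Forward (ZAR per TRY) = 0.48076 × 1.0085417 / 1.0394583 = 0.4664608.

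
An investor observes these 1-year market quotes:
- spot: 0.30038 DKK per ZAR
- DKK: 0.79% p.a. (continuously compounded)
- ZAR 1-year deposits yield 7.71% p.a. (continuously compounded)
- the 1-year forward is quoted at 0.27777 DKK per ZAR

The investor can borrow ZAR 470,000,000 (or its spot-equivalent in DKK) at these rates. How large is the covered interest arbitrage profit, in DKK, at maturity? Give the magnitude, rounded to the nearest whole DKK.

T = 1 year.
Keep in ZAR, deliver into the forward: 470,000,000·1.080150086·0.27777 = DKK 141,015,646.01.
Swap to DKK now, deposit: 470,000,000·0.30038·1.00793128734 = DKK 142,298,328.04.
The quoted forward undervalues ZAR, so borrow ZAR, convert to DKK at spot, deposit the DKK at 0.79%, and buy ZAR forward at 0.27777 to cover the loan.
The gap between the two covered legs is DKK 1,282,682.

DKK 1,282,682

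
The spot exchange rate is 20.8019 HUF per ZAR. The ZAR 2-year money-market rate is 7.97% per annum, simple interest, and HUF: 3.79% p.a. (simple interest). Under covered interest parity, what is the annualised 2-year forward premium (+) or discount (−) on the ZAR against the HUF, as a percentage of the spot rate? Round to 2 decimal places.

-3.61%

T = 2 years.
F = S · g_HUF/g_ZAR = 20.8019 × 1.075800/1.159400 = 19.3019528.
(F − S)/S ÷ T = (19.3019528 − 20.8019)/20.8019/2 = -0.036053 → -3.61%.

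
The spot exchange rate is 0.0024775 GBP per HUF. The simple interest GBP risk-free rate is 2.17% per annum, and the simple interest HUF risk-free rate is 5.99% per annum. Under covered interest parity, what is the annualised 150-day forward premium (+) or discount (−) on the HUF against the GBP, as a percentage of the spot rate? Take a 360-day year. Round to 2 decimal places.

T = 150/360 years.
F = S · g_GBP/g_HUF = 0.0024775 × 1.0090417/1.0249583 = 0.0024390268.
(F − S)/S ÷ T = (0.0024390268 − 0.0024775)/0.0024775/(150/360) = -0.037270 → -3.73%.

-3.73%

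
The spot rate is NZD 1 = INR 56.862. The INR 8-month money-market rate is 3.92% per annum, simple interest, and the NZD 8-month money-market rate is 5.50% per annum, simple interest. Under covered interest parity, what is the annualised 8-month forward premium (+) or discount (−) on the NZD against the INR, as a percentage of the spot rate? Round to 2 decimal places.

-1.52%

T = 8/12 years.
CIP forward (INR per NZD) = 56.862 × 1.0261333/1.0366667 = 56.284235.
Annualised premium = (F − S)/S × (1/T) = (56.284235 − 56.862)/56.862 ÷ (8/12) = -1.52%.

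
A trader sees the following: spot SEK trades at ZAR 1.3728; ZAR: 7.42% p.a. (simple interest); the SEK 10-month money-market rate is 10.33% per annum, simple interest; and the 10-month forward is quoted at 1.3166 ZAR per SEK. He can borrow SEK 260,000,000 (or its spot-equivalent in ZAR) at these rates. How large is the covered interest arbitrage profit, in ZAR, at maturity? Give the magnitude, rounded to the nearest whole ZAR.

T = 10/12 years.
Keep in SEK, deliver into the forward: 260,000,000·1.08608333333·1.3166 = ZAR 371,783,702.33.
Swap to ZAR now, deposit: 260,000,000·1.3728·1.06183333333 = ZAR 378,998,048.00.
The quoted forward undervalues SEK, so borrow SEK, convert to ZAR at spot, deposit the ZAR at 7.42%, and buy SEK forward at 1.3166 to cover the loan.
Profit = 378,998,048.00 − 371,783,702.33 = ZAR 7,214,346.

ZAR 7,214,346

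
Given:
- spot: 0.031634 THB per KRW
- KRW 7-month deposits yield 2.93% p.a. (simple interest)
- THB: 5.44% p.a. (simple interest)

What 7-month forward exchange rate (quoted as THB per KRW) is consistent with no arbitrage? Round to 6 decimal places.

T = 7/12 years.
Growth of 1 THB over T: 1 + 0.0544×7/12 = 1.0317333.
Growth of 1 KRW over T: 1 + 0.0293×7/12 = 1.0170917.
CIP: F = S · (grow THB)/(grow KRW) = 0.031634 × 1.0317333/1.0170917 = 0.03208939 THB per KRW.

0.032089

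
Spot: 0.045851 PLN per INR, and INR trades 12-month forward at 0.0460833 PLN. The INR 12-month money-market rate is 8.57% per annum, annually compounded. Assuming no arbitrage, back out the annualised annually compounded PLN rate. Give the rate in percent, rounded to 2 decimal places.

9.12%

T = 1 year.
CIP gives F = S · g_PLN/g_INR, so g_PLN/g_INR = 0.0460833/0.045851 = 1.0050664.
INR growth factor: (1 + 0.0857)^1 = 1.085700.
That pins the PLN growth at 1.0912006.
r = 1.0912006^(1/1) − 1 = 0.091201 → 9.12%.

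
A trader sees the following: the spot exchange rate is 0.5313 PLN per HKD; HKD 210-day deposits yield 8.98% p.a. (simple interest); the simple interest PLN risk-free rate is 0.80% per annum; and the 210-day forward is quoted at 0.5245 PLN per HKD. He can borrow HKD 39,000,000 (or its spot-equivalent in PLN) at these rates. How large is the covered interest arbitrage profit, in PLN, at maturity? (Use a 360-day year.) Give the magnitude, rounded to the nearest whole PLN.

PLN 709,631

T = 210/360 years.
Keep in HKD, deliver into the forward: 39,000,000·1.0523833333·0.5245 = PLN 21,527,027.27.
Swap to PLN now, deposit: 39,000,000·0.5313·1.0046666667 = PLN 20,817,396.60.
The quoted forward overvalues HKD, so borrow PLN, buy HKD at spot, deposit the HKD at 8.98%, and sell the proceeds forward at 0.5245.
Profit = 21,527,027.27 − 20,817,396.60 = PLN 709,631.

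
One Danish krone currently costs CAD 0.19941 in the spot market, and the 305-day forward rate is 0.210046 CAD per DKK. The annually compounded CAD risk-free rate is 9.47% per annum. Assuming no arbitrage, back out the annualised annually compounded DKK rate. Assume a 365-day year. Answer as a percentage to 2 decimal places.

T = 305/365 years.
F/S = 0.210046/0.19941 = 1.0533373 = (growth of CAD) / (growth of DKK).
The CAD side grows by (1 + 0.0947)^(305/365) = 1.0785385.
That pins the DKK growth at 1.0239251.
Annualise: 1.0239251^(365/305) − 1 = 0.028699 = 2.87%.

2.87%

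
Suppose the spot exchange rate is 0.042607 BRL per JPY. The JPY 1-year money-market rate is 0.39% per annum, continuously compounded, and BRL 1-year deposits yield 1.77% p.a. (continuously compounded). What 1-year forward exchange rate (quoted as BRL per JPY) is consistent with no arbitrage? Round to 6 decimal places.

0.043199

T = 1 year.
Growth of 1 BRL over T: e^(0.0177×1) = 1.0178576.
JPY accumulates by e^(0.0039×1) = 1.0039076.
So F = 0.042607 × 1.0178576 / 1.0039076 = 0.04319905 (BRL/JPY).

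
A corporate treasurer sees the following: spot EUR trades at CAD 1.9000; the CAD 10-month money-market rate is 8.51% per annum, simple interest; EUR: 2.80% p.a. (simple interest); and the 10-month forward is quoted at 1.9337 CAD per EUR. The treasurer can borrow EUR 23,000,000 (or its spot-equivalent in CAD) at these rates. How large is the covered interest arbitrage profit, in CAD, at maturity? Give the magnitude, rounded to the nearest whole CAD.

CAD 1,286,206

T = 10/12 years.
Invest the EUR and cover forward: 23,000,000 × 1.0233333333 × 1.9337 = CAD 45,512,852.33.
Convert at spot and invest in CAD: 23,000,000 × 1.9000 × 1.0709166667 = CAD 46,799,058.33.
The quoted forward undervalues EUR, so borrow EUR, convert to CAD at spot, deposit the CAD at 8.51%, and buy EUR forward at 1.9337 to cover the loan.
The gap between the two covered legs is CAD 1,286,206.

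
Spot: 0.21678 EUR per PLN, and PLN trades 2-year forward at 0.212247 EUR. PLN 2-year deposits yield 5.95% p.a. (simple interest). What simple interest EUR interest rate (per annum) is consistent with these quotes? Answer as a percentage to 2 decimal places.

T = 2 years.
By CIP, F/S equals the EUR-to-PLN growth ratio: 0.212247/0.21678 = 0.9790894.
PLN growth factor: 1 + 0.0595×2 = 1.119000.
So the EUR growth factor = 1.095601.
r = (1.095601 − 1)/2 = 0.047801 → 4.78%.

4.78%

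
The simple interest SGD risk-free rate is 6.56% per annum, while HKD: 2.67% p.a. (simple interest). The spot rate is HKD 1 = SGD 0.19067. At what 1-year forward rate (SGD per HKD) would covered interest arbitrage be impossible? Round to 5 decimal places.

0.19789

T = 1 year.
SGD growth factor: 1 + 0.0656×1 = 1.065600.
HKD growth factor: 1 + 0.0267×1 = 1.026700.
CIP: F = S · (grow SGD)/(grow HKD) = 0.19067 × 1.065600/1.026700 = 0.1978942 SGD per HKD.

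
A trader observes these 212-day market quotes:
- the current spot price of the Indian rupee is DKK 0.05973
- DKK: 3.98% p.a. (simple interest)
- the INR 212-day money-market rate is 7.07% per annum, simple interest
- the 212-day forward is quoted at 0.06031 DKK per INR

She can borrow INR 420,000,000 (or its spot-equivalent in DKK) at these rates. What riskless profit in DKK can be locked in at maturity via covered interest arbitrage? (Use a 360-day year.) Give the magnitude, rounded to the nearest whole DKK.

T = 212/360 years.
Route A — deposit INR, sell forward: 420,000,000 × 1.0416344444 × 0.06031 = DKK 26,384,808.80.
Route B — convert at spot, deposit DKK: 420,000,000 × 0.05973 × 1.0234377778 = DKK 25,674,574.16.
The quoted forward overvalues INR, so borrow DKK, buy INR at spot, deposit the INR at 7.07%, and sell the proceeds forward at 0.06031.
Arbitrage profit = |26,384,808.80 − 25,674,574.16| = DKK 710,235.

DKK 710,235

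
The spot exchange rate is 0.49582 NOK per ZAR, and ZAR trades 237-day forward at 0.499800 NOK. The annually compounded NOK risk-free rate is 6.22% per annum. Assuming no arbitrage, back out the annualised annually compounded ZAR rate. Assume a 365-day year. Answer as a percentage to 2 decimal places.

4.92%

T = 237/365 years.
F/S = 0.4998/0.49582 = 1.0080271 = (growth of NOK) / (growth of ZAR).
The NOK side grows by (1 + 0.0622)^(237/365) = 1.0399588.
So the ZAR growth factor = 1.0316774.
Annualise: 1.0316774^(365/237) − 1 = 0.049201 = 4.92%.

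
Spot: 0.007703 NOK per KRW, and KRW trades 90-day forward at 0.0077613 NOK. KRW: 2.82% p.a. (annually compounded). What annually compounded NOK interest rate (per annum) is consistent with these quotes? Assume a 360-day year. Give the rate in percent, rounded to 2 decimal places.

5.97%

T = 90/360 years.
F/S = 0.0077613/0.007703 = 1.0075685 = (growth of NOK) / (growth of KRW).
The KRW side grows by (1 + 0.0282)^(90/360) = 1.0069766.
So the NOK growth factor = 1.0145979.
r = 1.0145979^(360/90) − 1 = 0.059683 → 5.97%.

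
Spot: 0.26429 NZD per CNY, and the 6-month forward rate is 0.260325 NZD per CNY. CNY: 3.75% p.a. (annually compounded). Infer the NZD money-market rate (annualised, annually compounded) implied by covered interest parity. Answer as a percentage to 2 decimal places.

0.66%

T = 6/12 years.
F/S = 0.260325/0.26429 = 0.9849975 = (growth of NZD) / (growth of CNY).
The CNY side grows by (1 + 0.0375)^(6/12) = 1.0185774.
So the NZD growth factor = 1.0032962.
r = 1.0032962^(12/6) − 1 = 0.006603 → 0.66%.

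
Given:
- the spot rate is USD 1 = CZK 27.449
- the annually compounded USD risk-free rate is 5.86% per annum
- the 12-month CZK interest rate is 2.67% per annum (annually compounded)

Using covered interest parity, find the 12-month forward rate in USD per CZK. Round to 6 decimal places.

T = 1 year.
CZK accumulates by (1 + 0.0267)^1 = 1.026700.
Growth of 1 USD over T: (1 + 0.0586)^1 = 1.058600.
CIP: F = S · (grow CZK)/(grow USD) = 27.449 × 1.026700/1.058600 = 26.62185 CZK per USD.
Invert for USD per CZK: 1 / 26.62185 = 0.037563.

0.037563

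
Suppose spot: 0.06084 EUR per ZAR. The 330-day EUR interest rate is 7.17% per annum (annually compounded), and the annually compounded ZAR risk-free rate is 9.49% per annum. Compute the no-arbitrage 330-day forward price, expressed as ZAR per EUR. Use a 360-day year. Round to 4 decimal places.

T = 330/360 years.
EUR accumulates by (1 + 0.0717)^(330/360) = 1.06553355.
Growth of 1 ZAR over T: (1 + 0.0949)^(330/360) = 1.08665892.
CIP: F = S · (grow EUR)/(grow ZAR) = 0.06084 × 1.06553355/1.08665892 = 0.059657230 EUR per ZAR.
Quoted the other way: 1/0.059657230 = 16.7624 ZAR per EUR.

16.7624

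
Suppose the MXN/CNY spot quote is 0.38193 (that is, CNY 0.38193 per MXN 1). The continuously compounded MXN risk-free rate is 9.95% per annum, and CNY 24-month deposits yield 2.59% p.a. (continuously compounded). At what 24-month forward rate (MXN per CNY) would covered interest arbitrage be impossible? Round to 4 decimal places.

T = 2 years.
CNY growth factor: e^(0.0259×2) = 1.0531651.
Growth of 1 MXN over T: e^(0.0995×2) = 1.220182.
Forward (CNY per MXN) = 0.38193 × 1.0531651 / 1.220182 = 0.3296519.
Invert for MXN per CNY: 1 / 0.3296519 = 3.0335.

3.0335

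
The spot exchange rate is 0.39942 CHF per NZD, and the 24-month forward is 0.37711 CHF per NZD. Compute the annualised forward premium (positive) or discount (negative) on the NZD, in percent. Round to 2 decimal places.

-2.79%

T = 2 years.
NZD trades forward at -5.58560% vs spot over the period.
Per annum: -0.0558560 / 2 = -0.027928 = -2.79%.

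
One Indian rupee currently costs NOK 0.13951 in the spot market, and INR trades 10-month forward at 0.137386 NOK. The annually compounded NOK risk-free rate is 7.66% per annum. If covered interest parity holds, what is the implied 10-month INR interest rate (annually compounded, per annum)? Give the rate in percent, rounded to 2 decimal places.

9.66%

T = 10/12 years.
F/S = 0.137386/0.13951 = 0.9847753 = (growth of NOK) / (growth of INR).
NOK growth factor: (1 + 0.0766)^(10/12) = 1.0634375.
That pins the INR growth at 1.0798783.
r = 1.0798783^(12/10) − 1 = 0.096604 → 9.66%.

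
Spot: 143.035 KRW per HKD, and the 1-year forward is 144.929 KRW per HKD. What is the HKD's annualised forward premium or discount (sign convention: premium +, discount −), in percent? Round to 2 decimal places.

+1.32%

T = 1 year.
HKD trades forward at +1.32415% vs spot over the period.
Per annum: 0.0132415 / 1 = 0.013241 = 1.32%.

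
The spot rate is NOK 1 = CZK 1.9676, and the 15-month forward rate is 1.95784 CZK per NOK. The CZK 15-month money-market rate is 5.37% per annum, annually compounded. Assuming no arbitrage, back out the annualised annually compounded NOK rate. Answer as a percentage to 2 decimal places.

T = 15/12 years.
F/S = 1.95784/1.9676 = 0.9950396 = (growth of CZK) / (growth of NOK).
CZK growth factor: (1 + 0.0537)^(15/12) = 1.0675697.
That pins the NOK growth at 1.0728917.
r = 1.0728917^(12/15) − 1 = 0.057900 → 5.79%.

5.79%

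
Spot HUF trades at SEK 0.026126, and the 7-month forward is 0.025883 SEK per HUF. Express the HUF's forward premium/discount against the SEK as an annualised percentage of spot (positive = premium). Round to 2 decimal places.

T = 7/12 years.
Period premium: (0.025883 − 0.026126)/0.026126 = -0.0093011.
Per annum: -0.0093011 / (7/12) = -0.015945 = -1.59%.

-1.59%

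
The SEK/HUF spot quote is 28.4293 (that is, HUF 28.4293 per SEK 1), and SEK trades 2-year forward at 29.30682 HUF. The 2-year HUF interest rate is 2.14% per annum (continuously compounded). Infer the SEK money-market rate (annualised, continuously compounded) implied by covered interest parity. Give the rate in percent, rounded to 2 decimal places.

T = 2 years.
F/S = 29.30682/28.4293 = 1.0308667 = (growth of HUF) / (growth of SEK).
HUF growth factor: e^(0.0214×2) = 1.0437291.
That pins the SEK growth at 1.0124773.
r = ln(1.0124773)/2 = 0.006200 → 0.62%.

0.62%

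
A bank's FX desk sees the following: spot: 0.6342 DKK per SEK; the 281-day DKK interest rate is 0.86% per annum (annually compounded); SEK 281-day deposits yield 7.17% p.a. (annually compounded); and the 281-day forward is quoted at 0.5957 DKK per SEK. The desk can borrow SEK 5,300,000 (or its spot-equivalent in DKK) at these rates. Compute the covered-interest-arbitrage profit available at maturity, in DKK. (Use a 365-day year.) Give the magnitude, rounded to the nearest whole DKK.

T = 281/365 years.
Invest the SEK and cover forward: 5,300,000 × 1.05475664 × 0.5957 = DKK 3,330,088.21.
Convert at spot and invest in DKK: 5,300,000 × 0.6342 × 1.006614293 = DKK 3,383,492.36.
The quoted forward undervalues SEK, so borrow SEK, convert to DKK at spot, deposit the DKK at 0.86%, and buy SEK forward at 0.5957 to cover the loan.
Profit = 3,383,492.36 − 3,330,088.21 = DKK 53,404.

DKK 53,404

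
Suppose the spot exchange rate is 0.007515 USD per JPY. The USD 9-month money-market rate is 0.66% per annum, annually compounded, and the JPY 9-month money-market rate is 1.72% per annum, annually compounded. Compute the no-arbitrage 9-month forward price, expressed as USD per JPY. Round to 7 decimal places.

T = 9/12 years.
USD accumulates by (1 + 0.0066)^(9/12) = 1.0049459.
JPY accumulates by (1 + 0.0172)^(9/12) = 1.0128725.
So F = 0.007515 × 1.0049459 / 1.0128725 = 0.007456189 (USD/JPY).

0.0074562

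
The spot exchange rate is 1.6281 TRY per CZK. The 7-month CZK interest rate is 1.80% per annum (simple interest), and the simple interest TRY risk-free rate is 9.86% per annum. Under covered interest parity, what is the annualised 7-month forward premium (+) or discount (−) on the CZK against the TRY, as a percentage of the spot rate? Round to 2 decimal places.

+7.98%

T = 7/12 years.
CIP forward (TRY per CZK) = 1.6281 × 1.0575167/1.010500 = 1.7038525.
Annualised premium = (F − S)/S × (1/T) = (1.7038525 − 1.6281)/1.6281 ÷ (7/12) = 7.98%.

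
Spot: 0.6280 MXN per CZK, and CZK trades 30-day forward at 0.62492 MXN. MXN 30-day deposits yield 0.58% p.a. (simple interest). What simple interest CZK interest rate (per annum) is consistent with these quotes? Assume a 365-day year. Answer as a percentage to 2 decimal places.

6.58%

T = 30/365 years.
CIP gives F = S · g_MXN/g_CZK, so g_MXN/g_CZK = 0.62492/0.628 = 0.9950955.
MXN growth factor: 1 + 0.0058×30/365 = 1.0004767.
That pins the CZK growth at 1.0054077.
r = (1.0054077 − 1)/(30/365) = 0.065794 → 6.58%.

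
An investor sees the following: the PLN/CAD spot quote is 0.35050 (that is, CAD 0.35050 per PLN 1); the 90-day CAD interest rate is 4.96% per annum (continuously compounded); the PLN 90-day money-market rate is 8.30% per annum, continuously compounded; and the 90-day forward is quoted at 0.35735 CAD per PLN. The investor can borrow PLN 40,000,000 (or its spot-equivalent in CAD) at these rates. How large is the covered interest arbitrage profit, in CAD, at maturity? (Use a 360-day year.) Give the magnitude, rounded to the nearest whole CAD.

CAD 398,769

T = 90/360 years.
Invest the PLN and cover forward: 40,000,000 × 1.020966778 × 0.35735 = CAD 14,593,699.12.
Convert at spot and invest in CAD: 40,000,000 × 0.35050 × 1.0124771988 = CAD 14,194,930.33.
The quoted forward overvalues PLN, so borrow CAD, buy PLN at spot, deposit the PLN at 8.30%, and sell the proceeds forward at 0.35735.
Profit = 14,593,699.12 − 14,194,930.33 = CAD 398,769.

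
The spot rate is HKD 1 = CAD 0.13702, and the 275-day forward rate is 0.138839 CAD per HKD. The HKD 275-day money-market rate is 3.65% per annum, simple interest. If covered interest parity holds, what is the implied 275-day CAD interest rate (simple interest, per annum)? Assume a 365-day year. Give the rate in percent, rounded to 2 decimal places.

5.46%

T = 275/365 years.
CIP gives F = S · g_CAD/g_HKD, so g_CAD/g_HKD = 0.138839/0.13702 = 1.0132754.
The HKD side grows by 1 + 0.0365×275/365 = 1.027500.
So the CAD growth factor = 1.0411405.
(1.0411405 − 1)/T = 0.054605, i.e. 5.46%.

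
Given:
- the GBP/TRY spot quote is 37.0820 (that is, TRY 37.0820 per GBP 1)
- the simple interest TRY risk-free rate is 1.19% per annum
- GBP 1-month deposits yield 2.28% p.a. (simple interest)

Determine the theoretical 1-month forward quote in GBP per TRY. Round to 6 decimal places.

T = 1/12 years.
TRY growth factor: 1 + 0.0119×1/12 = 1.0009917.
GBP growth factor: 1 + 0.0228×1/12 = 1.001900.
Forward (TRY per GBP) = 37.082 × 1.0009917 / 1.001900 = 37.04838.
Quoted the other way: 1/37.04838 = 0.026992 GBP per TRY.

0.026992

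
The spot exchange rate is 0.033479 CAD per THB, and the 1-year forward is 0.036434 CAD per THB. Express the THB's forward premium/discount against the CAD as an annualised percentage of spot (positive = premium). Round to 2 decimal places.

+8.83%

T = 1 year.
THB trades forward at +8.82643% vs spot over the period.
Per annum: 0.0882643 / 1 = 0.088264 = 8.83%.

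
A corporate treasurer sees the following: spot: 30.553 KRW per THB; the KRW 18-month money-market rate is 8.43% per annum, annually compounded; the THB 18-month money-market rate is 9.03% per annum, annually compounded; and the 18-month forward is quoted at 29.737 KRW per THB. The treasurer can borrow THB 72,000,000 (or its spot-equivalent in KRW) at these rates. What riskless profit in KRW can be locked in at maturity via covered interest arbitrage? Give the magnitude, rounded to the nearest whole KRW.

T = 18/12 years.
Invest the THB and cover forward: 72,000,000 × 1.138463255589 × 29.737 = KRW 2,437,522,691.86.
Convert at spot and invest in KRW: 72,000,000 × 30.553 × 1.129078627513 = KRW 2,483,765,230.06.
The quoted forward undervalues THB, so borrow THB, convert to KRW at spot, deposit the KRW at 8.43%, and buy THB forward at 29.737 to cover the loan.
Profit = 2,483,765,230.06 − 2,437,522,691.86 = KRW 46,242,538.

KRW 46,242,538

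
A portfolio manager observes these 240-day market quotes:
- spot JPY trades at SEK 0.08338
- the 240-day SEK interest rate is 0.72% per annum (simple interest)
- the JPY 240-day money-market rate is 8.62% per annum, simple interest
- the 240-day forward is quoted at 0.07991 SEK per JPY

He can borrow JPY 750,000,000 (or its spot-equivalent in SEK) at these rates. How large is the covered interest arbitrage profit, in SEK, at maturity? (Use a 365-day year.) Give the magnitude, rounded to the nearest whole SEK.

T = 240/365 years.
Route A — deposit JPY, sell forward: 750,000,000 × 1.0566794521 × 0.07991 = SEK 63,329,441.26.
Route B — convert at spot, deposit SEK: 750,000,000 × 0.08338 × 1.0047342466 = SEK 62,831,056.11.
The quoted forward overvalues JPY, so borrow SEK, buy JPY at spot, deposit the JPY at 8.62%, and sell the proceeds forward at 0.07991.
The gap between the two covered legs is SEK 498,385.

SEK 498,385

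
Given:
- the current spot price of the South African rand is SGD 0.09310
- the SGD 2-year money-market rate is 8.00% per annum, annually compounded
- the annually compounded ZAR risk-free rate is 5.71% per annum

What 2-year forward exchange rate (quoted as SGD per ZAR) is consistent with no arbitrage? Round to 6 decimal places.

T = 2 years.
SGD accumulates by (1 + 0.0800)^2 = 1.166400.
ZAR growth factor: (1 + 0.0571)^2 = 1.1174604.
So F = 0.0931 × 1.166400 / 1.1174604 = 0.09717735 (SGD/ZAR).

0.097177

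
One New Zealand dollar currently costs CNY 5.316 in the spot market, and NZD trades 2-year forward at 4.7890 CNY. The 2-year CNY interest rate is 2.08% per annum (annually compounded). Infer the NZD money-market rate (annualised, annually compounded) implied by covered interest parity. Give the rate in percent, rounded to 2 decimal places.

T = 2 years.
By CIP, F/S equals the CNY-to-NZD growth ratio: 4.789/5.316 = 0.9008653.
CNY growth factor: (1 + 0.0208)^2 = 1.0420326.
Hence g_NZD = 1.1567019.
Annualise: 1.1567019^(1/2) − 1 = 0.075501 = 7.55%.

7.55%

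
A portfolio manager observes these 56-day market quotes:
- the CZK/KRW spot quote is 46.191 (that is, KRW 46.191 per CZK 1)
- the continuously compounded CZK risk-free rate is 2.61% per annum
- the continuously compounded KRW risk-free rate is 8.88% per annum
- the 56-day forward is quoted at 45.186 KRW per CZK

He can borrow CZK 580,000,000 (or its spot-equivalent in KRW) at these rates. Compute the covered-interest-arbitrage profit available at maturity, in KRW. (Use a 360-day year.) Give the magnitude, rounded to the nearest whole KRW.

T = 56/360 years.
Route A — deposit CZK, sell forward: 580,000,000 × 1.004068252965 × 45.186 = KRW 26,314,500,285.52.
Route B — convert at spot, deposit KRW: 580,000,000 × 46.191 × 1.013909178226 = KRW 27,163,417,733.83.
The quoted forward undervalues CZK, so borrow CZK, convert to KRW at spot, deposit the KRW at 8.88%, and buy CZK forward at 45.186 to cover the loan.
Arbitrage profit = |26,314,500,285.52 − 27,163,417,733.83| = KRW 848,917,448.

KRW 848,917,448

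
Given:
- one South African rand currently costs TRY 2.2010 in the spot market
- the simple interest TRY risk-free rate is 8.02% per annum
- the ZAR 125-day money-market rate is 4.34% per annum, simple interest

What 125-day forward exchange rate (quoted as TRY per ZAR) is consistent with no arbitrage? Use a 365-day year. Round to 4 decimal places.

T = 125/365 years.
TRY growth factor: 1 + 0.0802×125/365 = 1.0274658.
Growth of 1 ZAR over T: 1 + 0.0434×125/365 = 1.014863.
So F = 2.201 × 1.0274658 / 1.014863 = 2.228333 (TRY/ZAR).

2.2283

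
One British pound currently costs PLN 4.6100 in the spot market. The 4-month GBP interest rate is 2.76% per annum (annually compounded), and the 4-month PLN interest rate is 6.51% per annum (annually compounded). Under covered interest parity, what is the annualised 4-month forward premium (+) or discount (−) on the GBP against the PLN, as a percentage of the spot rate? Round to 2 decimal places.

T = 4/12 years.
CIP forward (PLN per GBP) = 4.61 × 1.0212454/1.0091166 = 4.6654086.
(F − S)/S ÷ T = (4.6654086 − 4.61)/4.61/(4/12) = 0.036058 → 3.61%.

+3.61%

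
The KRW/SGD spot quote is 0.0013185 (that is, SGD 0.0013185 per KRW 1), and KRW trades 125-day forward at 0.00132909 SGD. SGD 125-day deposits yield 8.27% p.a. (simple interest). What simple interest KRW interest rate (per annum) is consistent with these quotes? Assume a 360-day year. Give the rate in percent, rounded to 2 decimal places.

T = 125/360 years.
F/S = 0.00132909/0.0013185 = 1.0080319 = (growth of SGD) / (growth of KRW).
SGD growth factor: 1 + 0.0827×125/360 = 1.0287153.
So the KRW growth factor = 1.0205186.
(1.0205186 − 1)/T = 0.059094, i.e. 5.91%.

5.91%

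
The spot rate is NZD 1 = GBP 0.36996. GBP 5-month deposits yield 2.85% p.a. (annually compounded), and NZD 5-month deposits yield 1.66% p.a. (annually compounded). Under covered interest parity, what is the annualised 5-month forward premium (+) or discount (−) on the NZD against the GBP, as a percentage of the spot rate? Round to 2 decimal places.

+1.17%

T = 5/12 years.
F = S · g_GBP/g_NZD = 0.36996 × 1.0117777/1.0068835 = 0.37175828.
(F − S)/S ÷ T = (0.37175828 − 0.36996)/0.36996/(5/12) = 0.011666 → 1.17%.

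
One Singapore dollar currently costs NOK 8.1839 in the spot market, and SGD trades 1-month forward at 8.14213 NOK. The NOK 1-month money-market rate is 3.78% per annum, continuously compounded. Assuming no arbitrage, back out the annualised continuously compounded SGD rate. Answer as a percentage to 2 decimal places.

9.92%

T = 1/12 years.
CIP gives F = S · g_NOK/g_SGD, so g_NOK/g_SGD = 8.14213/8.1839 = 0.9948961.
NOK growth factor: e^(0.0378×1/12) = 1.003155.
That pins the SGD growth at 1.0083013.
Take logs: ln 1.0083013 / (1/12) = 0.099204, so 9.92%.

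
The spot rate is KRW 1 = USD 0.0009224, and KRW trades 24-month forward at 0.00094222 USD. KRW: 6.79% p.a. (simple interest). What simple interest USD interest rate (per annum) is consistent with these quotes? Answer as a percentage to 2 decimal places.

8.01%

T = 2 years.
F/S = 0.00094222/0.0009224 = 1.0214874 = (growth of USD) / (growth of KRW).
The KRW side grows by 1 + 0.0679×2 = 1.135800.
That pins the USD growth at 1.1602054.
(1.1602054 − 1)/T = 0.080103, i.e. 8.01%.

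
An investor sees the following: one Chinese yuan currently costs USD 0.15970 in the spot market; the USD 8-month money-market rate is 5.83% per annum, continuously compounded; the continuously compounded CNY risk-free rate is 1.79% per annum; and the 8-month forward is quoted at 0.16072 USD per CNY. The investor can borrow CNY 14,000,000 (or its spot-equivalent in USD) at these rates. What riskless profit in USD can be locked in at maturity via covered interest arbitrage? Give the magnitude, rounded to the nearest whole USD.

T = 8/12 years.
Keep in CNY, deliver into the forward: 14,000,000·1.01200482·0.16072 = USD 2,277,091.81.
Swap to USD now, deposit: 14,000,000·0.15970·1.039631857 = USD 2,324,408.91.
The quoted forward undervalues CNY, so borrow CNY, convert to USD at spot, deposit the USD at 5.83%, and buy CNY forward at 0.16072 to cover the loan.
Arbitrage profit = |2,277,091.81 − 2,324,408.91| = USD 47,317.

USD 47,317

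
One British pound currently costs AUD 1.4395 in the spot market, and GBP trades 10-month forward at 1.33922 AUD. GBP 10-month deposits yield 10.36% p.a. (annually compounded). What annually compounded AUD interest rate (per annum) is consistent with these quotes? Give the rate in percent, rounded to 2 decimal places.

T = 10/12 years.
F/S = 1.33922/1.4395 = 0.9303369 = (growth of AUD) / (growth of GBP).
The GBP side grows by (1 + 0.1036)^(10/12) = 1.0856164.
Hence g_AUD = 1.009989.
Annualise: 1.009989^(12/10) − 1 = 0.011999 = 1.20%.

1.20%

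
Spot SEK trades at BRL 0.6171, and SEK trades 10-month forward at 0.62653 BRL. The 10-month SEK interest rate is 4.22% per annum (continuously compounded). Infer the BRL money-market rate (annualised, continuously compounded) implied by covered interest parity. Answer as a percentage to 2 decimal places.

6.04%

T = 10/12 years.
By CIP, F/S equals the BRL-to-SEK growth ratio: 0.62653/0.6171 = 1.0152812.
The SEK side grows by e^(0.0422×10/12) = 1.0357923.
So the BRL growth factor = 1.0516204.
Take logs: ln 1.0516204 / (10/12) = 0.060399, so 6.04%.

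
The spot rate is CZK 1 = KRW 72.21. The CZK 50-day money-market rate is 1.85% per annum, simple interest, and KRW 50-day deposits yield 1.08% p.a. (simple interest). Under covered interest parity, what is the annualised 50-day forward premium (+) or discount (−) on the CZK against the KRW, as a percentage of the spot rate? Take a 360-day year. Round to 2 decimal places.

-0.77%

T = 50/360 years.
F = S · g_KRW/g_CZK = 72.21 × 1.001500/1.0025694 = 72.13298.
(F − S)/S ÷ T = (72.13298 − 72.21)/72.21/(50/360) = -0.007680 → -0.77%.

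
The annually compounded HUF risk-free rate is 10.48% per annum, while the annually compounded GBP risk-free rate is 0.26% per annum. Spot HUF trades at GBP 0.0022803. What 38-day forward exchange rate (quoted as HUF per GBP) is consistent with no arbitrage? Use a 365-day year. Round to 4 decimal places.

T = 38/365 years.
GBP growth factor: (1 + 0.0026)^(38/365) = 1.00027037.
HUF accumulates by (1 + 0.1048)^(38/365) = 1.010430029.
So F = 0.0022803 × 1.00027037 / 1.010430029 = 0.00225737207 (GBP/HUF).
Invert for HUF per GBP: 1 / 0.00225737207 = 442.9930.

442.9930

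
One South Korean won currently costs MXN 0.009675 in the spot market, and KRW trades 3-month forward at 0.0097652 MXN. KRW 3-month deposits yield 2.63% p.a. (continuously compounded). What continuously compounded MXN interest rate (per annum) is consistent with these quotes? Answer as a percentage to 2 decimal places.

6.34%

T = 3/12 years.
F/S = 0.0097652/0.009675 = 1.0093230 = (growth of MXN) / (growth of KRW).
The KRW side grows by e^(0.0263×3/12) = 1.0065967.
Hence g_MXN = 1.0159812.
r = ln(1.0159812)/(3/12) = 0.063419 → 6.34%.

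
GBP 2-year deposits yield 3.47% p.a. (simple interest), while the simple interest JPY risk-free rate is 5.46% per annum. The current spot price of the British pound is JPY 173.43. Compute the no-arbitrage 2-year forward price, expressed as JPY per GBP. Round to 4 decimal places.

T = 2 years.
JPY accumulates by 1 + 0.0546×2 = 1.109200.
GBP growth factor: 1 + 0.0347×2 = 1.069400.
CIP: F = S · (grow JPY)/(grow GBP) = 173.43 × 1.109200/1.069400 = 179.884567 JPY per GBP.

179.8846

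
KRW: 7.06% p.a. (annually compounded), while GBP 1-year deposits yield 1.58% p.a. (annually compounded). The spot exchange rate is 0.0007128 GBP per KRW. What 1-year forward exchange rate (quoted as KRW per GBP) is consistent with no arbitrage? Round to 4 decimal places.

1478.6022

T = 1 year.
Growth of 1 GBP over T: (1 + 0.0158)^1 = 1.015800.
KRW growth factor: (1 + 0.0706)^1 = 1.070600.
So F = 0.0007128 × 1.015800 / 1.070600 = 0.0006763144405 (GBP/KRW).
Quoted the other way: 1/0.0006763144405 = 1478.6022 KRW per GBP.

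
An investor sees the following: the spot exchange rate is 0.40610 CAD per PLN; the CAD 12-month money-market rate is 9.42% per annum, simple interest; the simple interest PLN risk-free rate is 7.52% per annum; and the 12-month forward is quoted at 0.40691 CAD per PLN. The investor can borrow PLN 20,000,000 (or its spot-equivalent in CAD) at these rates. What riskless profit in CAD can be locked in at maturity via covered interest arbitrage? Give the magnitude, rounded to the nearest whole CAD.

T = 1 year.
Invest the PLN and cover forward: 20,000,000 × 1.075200 × 0.40691 = CAD 8,750,192.64.
Convert at spot and invest in CAD: 20,000,000 × 0.40610 × 1.094200 = CAD 8,887,092.40.
The quoted forward undervalues PLN, so borrow PLN, convert to CAD at spot, deposit the CAD at 9.42%, and buy PLN forward at 0.40691 to cover the loan.
Arbitrage profit = |8,750,192.64 − 8,887,092.40| = CAD 136,900.

CAD 136,900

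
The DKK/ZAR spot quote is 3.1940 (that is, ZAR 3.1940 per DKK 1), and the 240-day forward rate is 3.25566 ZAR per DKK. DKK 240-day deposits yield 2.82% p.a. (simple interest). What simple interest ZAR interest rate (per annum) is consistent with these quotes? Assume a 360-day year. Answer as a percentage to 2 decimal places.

5.77%

T = 240/360 years.
CIP gives F = S · g_ZAR/g_DKK, so g_ZAR/g_DKK = 3.25566/3.194 = 1.0193049.
DKK growth factor: 1 + 0.0282×240/360 = 1.018800.
Hence g_ZAR = 1.0384678.
(1.0384678 − 1)/T = 0.057702, i.e. 5.77%.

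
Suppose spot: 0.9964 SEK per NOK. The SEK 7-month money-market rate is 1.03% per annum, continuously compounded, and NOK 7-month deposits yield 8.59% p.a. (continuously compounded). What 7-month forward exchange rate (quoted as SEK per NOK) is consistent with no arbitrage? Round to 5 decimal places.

T = 7/12 years.
SEK growth factor: e^(0.0103×7/12) = 1.0060264.
Growth of 1 NOK over T: e^(0.0859×7/12) = 1.051385.
CIP: F = S · (grow SEK)/(grow NOK) = 0.9964 × 1.0060264/1.051385 = 0.9534135 SEK per NOK.

0.95341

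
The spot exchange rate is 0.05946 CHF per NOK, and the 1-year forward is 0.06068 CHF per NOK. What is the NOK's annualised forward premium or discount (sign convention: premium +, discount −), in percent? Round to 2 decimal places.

T = 1 year.
Period premium: (0.06068 − 0.05946)/0.05946 = 0.0205180.
Annualise by dividing by T: 0.0205180 / 1 = 0.020518 → 2.05%.

+2.05%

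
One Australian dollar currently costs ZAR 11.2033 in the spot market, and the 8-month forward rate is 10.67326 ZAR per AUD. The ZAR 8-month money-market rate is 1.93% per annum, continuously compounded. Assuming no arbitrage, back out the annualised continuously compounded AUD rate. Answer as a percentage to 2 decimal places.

T = 8/12 years.
F/S = 10.67326/11.2033 = 0.9526889 = (growth of ZAR) / (growth of AUD).
ZAR growth factor: e^(0.0193×8/12) = 1.0129498.
That pins the AUD growth at 1.0632535.
Take logs: ln 1.0632535 / (8/12) = 0.092000, so 9.20%.

9.20%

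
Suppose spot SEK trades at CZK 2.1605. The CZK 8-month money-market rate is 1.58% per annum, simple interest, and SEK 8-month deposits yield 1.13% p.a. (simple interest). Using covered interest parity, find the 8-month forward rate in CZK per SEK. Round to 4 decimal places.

T = 8/12 years.
CZK growth factor: 1 + 0.0158×8/12 = 1.0105333.
SEK accumulates by 1 + 0.0113×8/12 = 1.0075333.
So F = 2.1605 × 1.0105333 / 1.0075333 = 2.166933 (CZK/SEK).

2.1669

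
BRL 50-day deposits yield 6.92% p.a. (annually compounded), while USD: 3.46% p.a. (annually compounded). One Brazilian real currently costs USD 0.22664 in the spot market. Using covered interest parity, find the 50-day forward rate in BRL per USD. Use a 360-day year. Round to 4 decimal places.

4.4325

T = 50/360 years.
USD growth factor: (1 + 0.0346)^(50/360) = 1.0047355.
BRL growth factor: (1 + 0.0692)^(50/360) = 1.0093365.
Forward (USD per BRL) = 0.22664 × 1.0047355 / 1.0093365 = 0.2256069.
Invert for BRL per USD: 1 / 0.2256069 = 4.4325.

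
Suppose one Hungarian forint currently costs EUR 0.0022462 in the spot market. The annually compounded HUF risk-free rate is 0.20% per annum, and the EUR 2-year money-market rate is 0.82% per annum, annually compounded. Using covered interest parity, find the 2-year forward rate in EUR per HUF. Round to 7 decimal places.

0.0022741

T = 2 years.
EUR accumulates by (1 + 0.0082)^2 = 1.0164672.
Growth of 1 HUF over T: (1 + 0.0020)^2 = 1.004004.
Forward (EUR per HUF) = 0.0022462 × 1.0164672 / 1.004004 = 0.002274083.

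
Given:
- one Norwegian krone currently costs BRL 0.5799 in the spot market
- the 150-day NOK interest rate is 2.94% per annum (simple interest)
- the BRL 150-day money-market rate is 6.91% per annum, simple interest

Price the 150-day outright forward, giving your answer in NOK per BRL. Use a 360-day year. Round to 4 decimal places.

T = 150/360 years.
BRL growth factor: 1 + 0.0691×150/360 = 1.0287917.
NOK growth factor: 1 + 0.0294×150/360 = 1.012250.
CIP: F = S · (grow BRL)/(grow NOK) = 0.5799 × 1.0287917/1.012250 = 0.5893764 BRL per NOK.
Quoted the other way: 1/0.5893764 = 1.6967 NOK per BRL.

1.6967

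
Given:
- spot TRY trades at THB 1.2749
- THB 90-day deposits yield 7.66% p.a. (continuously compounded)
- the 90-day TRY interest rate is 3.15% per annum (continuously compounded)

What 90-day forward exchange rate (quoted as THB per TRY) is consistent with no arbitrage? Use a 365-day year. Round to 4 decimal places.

1.2892

T = 90/365 years.
THB accumulates by e^(0.0766×90/365) = 1.0190672.
TRY growth factor: e^(0.0315×90/365) = 1.0077974.
CIP: F = S · (grow THB)/(grow TRY) = 1.2749 × 1.0190672/1.0077974 = 1.289157 THB per TRY.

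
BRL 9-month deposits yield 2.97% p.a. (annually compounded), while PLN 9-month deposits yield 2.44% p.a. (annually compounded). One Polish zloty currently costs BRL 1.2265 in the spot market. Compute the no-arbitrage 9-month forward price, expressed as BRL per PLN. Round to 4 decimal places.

1.2313

T = 9/12 years.
Growth of 1 BRL over T: (1 + 0.0297)^(9/12) = 1.0221933.
PLN accumulates by (1 + 0.0244)^(9/12) = 1.0182447.
CIP: F = S · (grow BRL)/(grow PLN) = 1.2265 × 1.0221933/1.0182447 = 1.231256 BRL per PLN.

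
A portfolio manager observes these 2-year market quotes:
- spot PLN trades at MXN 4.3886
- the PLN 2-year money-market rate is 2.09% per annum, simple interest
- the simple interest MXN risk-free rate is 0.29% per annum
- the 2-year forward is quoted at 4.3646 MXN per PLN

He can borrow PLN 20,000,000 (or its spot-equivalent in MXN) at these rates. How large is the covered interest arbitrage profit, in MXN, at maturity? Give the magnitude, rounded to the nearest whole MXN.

MXN 2,659,728

T = 2 years.
Keep in PLN, deliver into the forward: 20,000,000·1.041800·4.3646 = MXN 90,940,805.60.
Swap to MXN now, deposit: 20,000,000·4.3886·1.005800 = MXN 88,281,077.60.
The quoted forward overvalues PLN, so borrow MXN, buy PLN at spot, deposit the PLN at 2.09%, and sell the proceeds forward at 4.3646.
Arbitrage profit = |90,940,805.60 − 88,281,077.60| = MXN 2,659,728.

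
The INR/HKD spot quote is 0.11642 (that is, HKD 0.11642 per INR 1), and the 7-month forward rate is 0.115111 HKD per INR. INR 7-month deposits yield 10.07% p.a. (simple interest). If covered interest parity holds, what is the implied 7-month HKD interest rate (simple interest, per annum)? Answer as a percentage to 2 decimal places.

8.03%

T = 7/12 years.
CIP gives F = S · g_HKD/g_INR, so g_HKD/g_INR = 0.115111/0.11642 = 0.9887562.
The INR side grows by 1 + 0.1007×7/12 = 1.0587417.
Hence g_HKD = 1.0468374.
r = (1.0468374 − 1)/(7/12) = 0.080293 → 8.03%.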